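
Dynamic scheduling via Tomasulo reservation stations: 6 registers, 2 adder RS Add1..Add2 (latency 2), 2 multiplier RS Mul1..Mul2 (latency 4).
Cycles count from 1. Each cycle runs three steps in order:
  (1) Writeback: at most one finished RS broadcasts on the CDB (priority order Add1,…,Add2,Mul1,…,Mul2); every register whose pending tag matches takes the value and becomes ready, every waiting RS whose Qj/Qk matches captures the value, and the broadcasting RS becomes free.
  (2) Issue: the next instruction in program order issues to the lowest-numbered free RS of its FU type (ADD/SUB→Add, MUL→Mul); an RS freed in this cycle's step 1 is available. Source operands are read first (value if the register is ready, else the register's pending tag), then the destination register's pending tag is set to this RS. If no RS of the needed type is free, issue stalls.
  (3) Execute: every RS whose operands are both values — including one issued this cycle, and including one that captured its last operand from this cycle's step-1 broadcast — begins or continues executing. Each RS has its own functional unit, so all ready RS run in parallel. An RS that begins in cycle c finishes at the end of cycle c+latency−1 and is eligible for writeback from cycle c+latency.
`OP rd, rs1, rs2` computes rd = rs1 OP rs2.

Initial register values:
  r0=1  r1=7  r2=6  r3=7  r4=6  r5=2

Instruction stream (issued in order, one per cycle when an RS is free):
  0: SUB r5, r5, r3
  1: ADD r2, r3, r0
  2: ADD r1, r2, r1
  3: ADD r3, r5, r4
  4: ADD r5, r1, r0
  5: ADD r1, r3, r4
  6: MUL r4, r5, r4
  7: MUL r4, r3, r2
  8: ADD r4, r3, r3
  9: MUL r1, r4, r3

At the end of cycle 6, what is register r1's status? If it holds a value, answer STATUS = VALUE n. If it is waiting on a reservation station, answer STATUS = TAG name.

STATUS = VALUE 15

  c1: issue SUB r5<-Add1  regs: r0:1,r1:7,r2:6,r3:7,r4:6,r5:Add1
  c2: issue ADD r2<-Add2  regs: r0:1,r1:7,r2:Add2,r3:7,r4:6,r5:Add1
  c3: CDB Add1=-5; issue ADD r1<-Add1  regs: r0:1,r1:Add1,r2:Add2,r3:7,r4:6,r5:-5
  c4: CDB Add2=8; issue ADD r3<-Add2  regs: r0:1,r1:Add1,r2:8,r3:Add2,r4:6,r5:-5
  c5: stall  regs: r0:1,r1:Add1,r2:8,r3:Add2,r4:6,r5:-5
  c6: CDB Add1=15; issue ADD r5<-Add1  regs: r0:1,r1:15,r2:8,r3:Add2,r4:6,r5:Add1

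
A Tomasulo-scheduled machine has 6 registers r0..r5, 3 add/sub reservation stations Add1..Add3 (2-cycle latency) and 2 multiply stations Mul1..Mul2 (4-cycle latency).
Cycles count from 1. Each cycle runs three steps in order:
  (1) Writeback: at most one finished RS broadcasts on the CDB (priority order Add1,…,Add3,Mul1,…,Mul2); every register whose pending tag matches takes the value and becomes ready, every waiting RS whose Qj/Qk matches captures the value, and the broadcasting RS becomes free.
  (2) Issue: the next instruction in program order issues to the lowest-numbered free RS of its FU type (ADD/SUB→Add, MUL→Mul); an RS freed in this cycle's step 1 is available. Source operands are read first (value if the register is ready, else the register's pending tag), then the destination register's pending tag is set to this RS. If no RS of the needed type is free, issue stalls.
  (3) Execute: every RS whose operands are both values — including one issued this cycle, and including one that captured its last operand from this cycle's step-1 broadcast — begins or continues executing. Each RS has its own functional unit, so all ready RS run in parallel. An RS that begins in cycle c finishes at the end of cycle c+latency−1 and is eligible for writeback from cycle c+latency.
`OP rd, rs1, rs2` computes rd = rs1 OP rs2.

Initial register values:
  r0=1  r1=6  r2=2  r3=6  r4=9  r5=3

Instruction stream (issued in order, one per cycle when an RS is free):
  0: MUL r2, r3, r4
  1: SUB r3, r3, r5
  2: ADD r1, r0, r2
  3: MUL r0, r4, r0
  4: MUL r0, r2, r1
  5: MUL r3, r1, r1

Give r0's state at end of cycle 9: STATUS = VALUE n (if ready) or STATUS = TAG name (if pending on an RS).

cycle 1: issue MUL r2<-Mul1 // r0:1,r1:6,r2:Mul1,r3:6,r4:9,r5:3
cycle 2: issue SUB r3<-Add1 // r0:1,r1:6,r2:Mul1,r3:Add1,r4:9,r5:3
cycle 3: issue ADD r1<-Add2 // r0:1,r1:Add2,r2:Mul1,r3:Add1,r4:9,r5:3
cycle 4: CDB Add1=3; issue MUL r0<-Mul2 // r0:Mul2,r1:Add2,r2:Mul1,r3:3,r4:9,r5:3
cycle 5: CDB Mul1=54; issue MUL r0<-Mul1 // r0:Mul1,r1:Add2,r2:54,r3:3,r4:9,r5:3
cycle 6: stall // r0:Mul1,r1:Add2,r2:54,r3:3,r4:9,r5:3
cycle 7: CDB Add2=55; stall // r0:Mul1,r1:55,r2:54,r3:3,r4:9,r5:3
cycle 8: CDB Mul2=9; issue MUL r3<-Mul2 // r0:Mul1,r1:55,r2:54,r3:Mul2,r4:9,r5:3
cycle 9: - // r0:Mul1,r1:55,r2:54,r3:Mul2,r4:9,r5:3

STATUS = TAG Mul1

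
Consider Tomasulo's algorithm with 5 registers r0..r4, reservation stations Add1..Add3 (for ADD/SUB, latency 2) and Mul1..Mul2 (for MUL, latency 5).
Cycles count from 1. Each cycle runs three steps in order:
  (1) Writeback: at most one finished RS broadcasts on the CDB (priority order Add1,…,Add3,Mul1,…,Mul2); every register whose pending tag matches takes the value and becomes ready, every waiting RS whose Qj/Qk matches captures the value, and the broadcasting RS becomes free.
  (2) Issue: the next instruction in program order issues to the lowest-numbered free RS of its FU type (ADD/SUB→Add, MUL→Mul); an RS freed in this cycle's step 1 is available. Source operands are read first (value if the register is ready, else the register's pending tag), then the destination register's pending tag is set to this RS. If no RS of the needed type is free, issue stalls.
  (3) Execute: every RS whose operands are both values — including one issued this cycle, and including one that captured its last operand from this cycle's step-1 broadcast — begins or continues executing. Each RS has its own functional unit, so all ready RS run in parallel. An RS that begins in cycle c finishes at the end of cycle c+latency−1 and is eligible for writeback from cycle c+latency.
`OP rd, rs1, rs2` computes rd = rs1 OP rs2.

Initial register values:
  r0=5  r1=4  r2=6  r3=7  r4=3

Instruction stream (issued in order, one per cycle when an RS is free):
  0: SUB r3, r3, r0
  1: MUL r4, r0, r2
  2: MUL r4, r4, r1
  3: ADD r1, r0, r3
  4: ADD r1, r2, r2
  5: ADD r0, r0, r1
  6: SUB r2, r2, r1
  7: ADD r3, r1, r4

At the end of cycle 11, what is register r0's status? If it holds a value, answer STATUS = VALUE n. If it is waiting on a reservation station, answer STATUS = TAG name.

cycle 1: issue SUB r3<-Add1 // r0:5,r1:4,r2:6,r3:Add1,r4:3
cycle 2: issue MUL r4<-Mul1 // r0:5,r1:4,r2:6,r3:Add1,r4:Mul1
cycle 3: CDB Add1=2; issue MUL r4<-Mul2 // r0:5,r1:4,r2:6,r3:2,r4:Mul2
cycle 4: issue ADD r1<-Add1 // r0:5,r1:Add1,r2:6,r3:2,r4:Mul2
cycle 5: issue ADD r1<-Add2 // r0:5,r1:Add2,r2:6,r3:2,r4:Mul2
cycle 6: CDB Add1=7; issue ADD r0<-Add1 // r0:Add1,r1:Add2,r2:6,r3:2,r4:Mul2
cycle 7: CDB Add2=12; issue SUB r2<-Add2 // r0:Add1,r1:12,r2:Add2,r3:2,r4:Mul2
cycle 8: CDB Mul1=30; issue ADD r3<-Add3 // r0:Add1,r1:12,r2:Add2,r3:Add3,r4:Mul2
cycle 9: CDB Add1=17 // r0:17,r1:12,r2:Add2,r3:Add3,r4:Mul2
cycle 10: CDB Add2=-6 // r0:17,r1:12,r2:-6,r3:Add3,r4:Mul2
cycle 11: - // r0:17,r1:12,r2:-6,r3:Add3,r4:Mul2

STATUS = VALUE 17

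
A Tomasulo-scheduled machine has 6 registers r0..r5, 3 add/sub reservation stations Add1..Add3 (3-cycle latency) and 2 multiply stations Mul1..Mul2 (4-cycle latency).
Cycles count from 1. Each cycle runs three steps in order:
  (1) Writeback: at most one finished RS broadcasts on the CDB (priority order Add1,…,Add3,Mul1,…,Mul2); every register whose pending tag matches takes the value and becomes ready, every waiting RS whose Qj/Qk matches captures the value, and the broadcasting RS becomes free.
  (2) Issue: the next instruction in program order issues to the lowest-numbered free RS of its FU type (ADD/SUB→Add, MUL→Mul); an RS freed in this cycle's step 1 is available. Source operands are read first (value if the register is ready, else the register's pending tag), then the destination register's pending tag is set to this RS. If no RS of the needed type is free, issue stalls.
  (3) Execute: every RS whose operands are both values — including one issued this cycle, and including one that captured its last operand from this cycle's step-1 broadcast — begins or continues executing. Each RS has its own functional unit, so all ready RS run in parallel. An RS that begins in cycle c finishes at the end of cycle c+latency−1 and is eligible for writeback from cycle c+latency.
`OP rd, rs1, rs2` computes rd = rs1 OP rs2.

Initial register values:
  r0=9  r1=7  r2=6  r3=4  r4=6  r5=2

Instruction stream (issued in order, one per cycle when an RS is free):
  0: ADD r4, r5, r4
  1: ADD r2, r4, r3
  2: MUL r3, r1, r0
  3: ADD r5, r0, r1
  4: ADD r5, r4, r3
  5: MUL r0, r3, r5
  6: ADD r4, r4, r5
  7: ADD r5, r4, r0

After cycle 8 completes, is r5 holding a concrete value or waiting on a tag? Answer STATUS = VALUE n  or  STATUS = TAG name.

c1: issue ADD r4<-Add1 | r0:9,r1:7,r2:6,r3:4,r4:Add1,r5:2
c2: issue ADD r2<-Add2 | r0:9,r1:7,r2:Add2,r3:4,r4:Add1,r5:2
c3: issue MUL r3<-Mul1 | r0:9,r1:7,r2:Add2,r3:Mul1,r4:Add1,r5:2
c4: CDB Add1=8; issue ADD r5<-Add1 | r0:9,r1:7,r2:Add2,r3:Mul1,r4:8,r5:Add1
c5: issue ADD r5<-Add3 | r0:9,r1:7,r2:Add2,r3:Mul1,r4:8,r5:Add3
c6: issue MUL r0<-Mul2 | r0:Mul2,r1:7,r2:Add2,r3:Mul1,r4:8,r5:Add3
c7: CDB Add1=16; issue ADD r4<-Add1 | r0:Mul2,r1:7,r2:Add2,r3:Mul1,r4:Add1,r5:Add3
c8: CDB Add2=12; issue ADD r5<-Add2 | r0:Mul2,r1:7,r2:12,r3:Mul1,r4:Add1,r5:Add2

STATUS = TAG Add2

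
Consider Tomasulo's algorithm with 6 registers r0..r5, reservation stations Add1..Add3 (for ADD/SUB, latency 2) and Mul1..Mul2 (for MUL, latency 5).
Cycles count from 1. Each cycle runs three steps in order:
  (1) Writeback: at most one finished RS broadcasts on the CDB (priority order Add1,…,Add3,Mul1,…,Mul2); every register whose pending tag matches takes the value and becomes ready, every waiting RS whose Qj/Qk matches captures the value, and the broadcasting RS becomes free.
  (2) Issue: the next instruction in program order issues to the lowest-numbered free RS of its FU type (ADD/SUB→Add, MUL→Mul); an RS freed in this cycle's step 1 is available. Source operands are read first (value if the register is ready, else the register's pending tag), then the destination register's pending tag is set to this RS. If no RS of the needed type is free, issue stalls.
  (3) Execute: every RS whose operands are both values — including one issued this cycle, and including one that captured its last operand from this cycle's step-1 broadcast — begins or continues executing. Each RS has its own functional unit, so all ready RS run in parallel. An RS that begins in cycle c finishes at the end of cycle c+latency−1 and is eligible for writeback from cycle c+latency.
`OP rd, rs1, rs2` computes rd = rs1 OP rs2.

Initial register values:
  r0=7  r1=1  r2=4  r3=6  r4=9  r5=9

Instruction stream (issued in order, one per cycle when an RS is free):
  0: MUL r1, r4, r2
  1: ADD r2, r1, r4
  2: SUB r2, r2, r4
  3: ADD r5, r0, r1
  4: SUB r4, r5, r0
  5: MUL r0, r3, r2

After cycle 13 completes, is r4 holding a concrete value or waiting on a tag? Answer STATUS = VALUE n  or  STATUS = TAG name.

  c1: issue MUL r1<-Mul1  regs: r0:7,r1:Mul1,r2:4,r3:6,r4:9,r5:9
  c2: issue ADD r2<-Add1  regs: r0:7,r1:Mul1,r2:Add1,r3:6,r4:9,r5:9
  c3: issue SUB r2<-Add2  regs: r0:7,r1:Mul1,r2:Add2,r3:6,r4:9,r5:9
  c4: issue ADD r5<-Add3  regs: r0:7,r1:Mul1,r2:Add2,r3:6,r4:9,r5:Add3
  c5: stall  regs: r0:7,r1:Mul1,r2:Add2,r3:6,r4:9,r5:Add3
  c6: CDB Mul1=36; stall  regs: r0:7,r1:36,r2:Add2,r3:6,r4:9,r5:Add3
  c7: stall  regs: r0:7,r1:36,r2:Add2,r3:6,r4:9,r5:Add3
  c8: CDB Add1=45; issue SUB r4<-Add1  regs: r0:7,r1:36,r2:Add2,r3:6,r4:Add1,r5:Add3
  c9: CDB Add3=43; issue MUL r0<-Mul1  regs: r0:Mul1,r1:36,r2:Add2,r3:6,r4:Add1,r5:43
  c10: CDB Add2=36  regs: r0:Mul1,r1:36,r2:36,r3:6,r4:Add1,r5:43
  c11: CDB Add1=36  regs: r0:Mul1,r1:36,r2:36,r3:6,r4:36,r5:43
  c12: -  regs: r0:Mul1,r1:36,r2:36,r3:6,r4:36,r5:43
  c13: -  regs: r0:Mul1,r1:36,r2:36,r3:6,r4:36,r5:43

STATUS = VALUE 36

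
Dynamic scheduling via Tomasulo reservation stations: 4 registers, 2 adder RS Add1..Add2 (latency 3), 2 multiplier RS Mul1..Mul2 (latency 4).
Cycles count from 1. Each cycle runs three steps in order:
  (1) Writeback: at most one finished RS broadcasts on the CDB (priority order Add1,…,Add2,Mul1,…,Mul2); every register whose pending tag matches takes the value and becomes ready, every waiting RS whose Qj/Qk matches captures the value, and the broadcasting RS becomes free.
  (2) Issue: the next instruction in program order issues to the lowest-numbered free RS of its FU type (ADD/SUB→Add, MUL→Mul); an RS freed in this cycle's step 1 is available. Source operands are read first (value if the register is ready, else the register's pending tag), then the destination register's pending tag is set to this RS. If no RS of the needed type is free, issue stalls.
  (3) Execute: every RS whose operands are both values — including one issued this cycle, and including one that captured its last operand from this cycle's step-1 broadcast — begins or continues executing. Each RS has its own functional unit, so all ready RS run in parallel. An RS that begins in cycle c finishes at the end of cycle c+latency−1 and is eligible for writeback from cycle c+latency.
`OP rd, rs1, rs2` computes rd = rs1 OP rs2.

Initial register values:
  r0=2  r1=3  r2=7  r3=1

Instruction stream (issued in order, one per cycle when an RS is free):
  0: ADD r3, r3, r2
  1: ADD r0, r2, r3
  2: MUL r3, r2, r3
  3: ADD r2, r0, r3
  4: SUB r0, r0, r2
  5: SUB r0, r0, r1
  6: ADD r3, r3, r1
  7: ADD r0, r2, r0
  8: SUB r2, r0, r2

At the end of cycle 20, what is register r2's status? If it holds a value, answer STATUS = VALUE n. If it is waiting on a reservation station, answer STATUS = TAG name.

c1: issue ADD r3<-Add1 | r0:2,r1:3,r2:7,r3:Add1
c2: issue ADD r0<-Add2 | r0:Add2,r1:3,r2:7,r3:Add1
c3: issue MUL r3<-Mul1 | r0:Add2,r1:3,r2:7,r3:Mul1
c4: CDB Add1=8; issue ADD r2<-Add1 | r0:Add2,r1:3,r2:Add1,r3:Mul1
c5: stall | r0:Add2,r1:3,r2:Add1,r3:Mul1
c6: stall | r0:Add2,r1:3,r2:Add1,r3:Mul1
c7: CDB Add2=15; issue SUB r0<-Add2 | r0:Add2,r1:3,r2:Add1,r3:Mul1
c8: CDB Mul1=56; stall | r0:Add2,r1:3,r2:Add1,r3:56
c9: stall | r0:Add2,r1:3,r2:Add1,r3:56
c10: stall | r0:Add2,r1:3,r2:Add1,r3:56
c11: CDB Add1=71; issue SUB r0<-Add1 | r0:Add1,r1:3,r2:71,r3:56
c12: stall | r0:Add1,r1:3,r2:71,r3:56
c13: stall | r0:Add1,r1:3,r2:71,r3:56
c14: CDB Add2=-56; issue ADD r3<-Add2 | r0:Add1,r1:3,r2:71,r3:Add2
c15: stall | r0:Add1,r1:3,r2:71,r3:Add2
c16: stall | r0:Add1,r1:3,r2:71,r3:Add2
c17: CDB Add1=-59; issue ADD r0<-Add1 | r0:Add1,r1:3,r2:71,r3:Add2
c18: CDB Add2=59; issue SUB r2<-Add2 | r0:Add1,r1:3,r2:Add2,r3:59
c19: - | r0:Add1,r1:3,r2:Add2,r3:59
c20: CDB Add1=12 | r0:12,r1:3,r2:Add2,r3:59

STATUS = TAG Add2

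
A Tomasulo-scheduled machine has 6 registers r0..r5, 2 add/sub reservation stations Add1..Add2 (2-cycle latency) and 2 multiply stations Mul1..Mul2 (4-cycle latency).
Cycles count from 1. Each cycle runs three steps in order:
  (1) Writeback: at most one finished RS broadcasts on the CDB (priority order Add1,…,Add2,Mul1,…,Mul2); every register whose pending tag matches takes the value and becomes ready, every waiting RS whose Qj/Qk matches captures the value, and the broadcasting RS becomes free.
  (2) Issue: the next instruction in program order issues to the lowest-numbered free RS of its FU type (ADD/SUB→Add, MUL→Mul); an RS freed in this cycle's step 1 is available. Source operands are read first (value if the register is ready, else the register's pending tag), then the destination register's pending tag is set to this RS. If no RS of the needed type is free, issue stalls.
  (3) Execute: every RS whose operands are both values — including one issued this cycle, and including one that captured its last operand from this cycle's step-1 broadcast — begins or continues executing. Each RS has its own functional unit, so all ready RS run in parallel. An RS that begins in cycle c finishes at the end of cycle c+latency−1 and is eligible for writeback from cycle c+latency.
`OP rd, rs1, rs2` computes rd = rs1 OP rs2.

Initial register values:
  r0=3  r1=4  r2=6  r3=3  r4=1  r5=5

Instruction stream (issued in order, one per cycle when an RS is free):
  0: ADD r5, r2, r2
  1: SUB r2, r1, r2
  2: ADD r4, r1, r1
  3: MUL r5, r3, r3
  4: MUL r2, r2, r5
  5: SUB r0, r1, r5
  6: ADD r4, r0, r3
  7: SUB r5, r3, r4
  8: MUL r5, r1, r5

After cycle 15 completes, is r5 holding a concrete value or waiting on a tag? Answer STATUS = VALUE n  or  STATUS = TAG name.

c1: issue ADD r5<-Add1 | r0:3,r1:4,r2:6,r3:3,r4:1,r5:Add1
c2: issue SUB r2<-Add2 | r0:3,r1:4,r2:Add2,r3:3,r4:1,r5:Add1
c3: CDB Add1=12; issue ADD r4<-Add1 | r0:3,r1:4,r2:Add2,r3:3,r4:Add1,r5:12
c4: CDB Add2=-2; issue MUL r5<-Mul1 | r0:3,r1:4,r2:-2,r3:3,r4:Add1,r5:Mul1
c5: CDB Add1=8; issue MUL r2<-Mul2 | r0:3,r1:4,r2:Mul2,r3:3,r4:8,r5:Mul1
c6: issue SUB r0<-Add1 | r0:Add1,r1:4,r2:Mul2,r3:3,r4:8,r5:Mul1
c7: issue ADD r4<-Add2 | r0:Add1,r1:4,r2:Mul2,r3:3,r4:Add2,r5:Mul1
c8: CDB Mul1=9; stall | r0:Add1,r1:4,r2:Mul2,r3:3,r4:Add2,r5:9
c9: stall | r0:Add1,r1:4,r2:Mul2,r3:3,r4:Add2,r5:9
c10: CDB Add1=-5; issue SUB r5<-Add1 | r0:-5,r1:4,r2:Mul2,r3:3,r4:Add2,r5:Add1
c11: issue MUL r5<-Mul1 | r0:-5,r1:4,r2:Mul2,r3:3,r4:Add2,r5:Mul1
c12: CDB Add2=-2 | r0:-5,r1:4,r2:Mul2,r3:3,r4:-2,r5:Mul1
c13: CDB Mul2=-18 | r0:-5,r1:4,r2:-18,r3:3,r4:-2,r5:Mul1
c14: CDB Add1=5 | r0:-5,r1:4,r2:-18,r3:3,r4:-2,r5:Mul1
c15: - | r0:-5,r1:4,r2:-18,r3:3,r4:-2,r5:Mul1

STATUS = TAG Mul1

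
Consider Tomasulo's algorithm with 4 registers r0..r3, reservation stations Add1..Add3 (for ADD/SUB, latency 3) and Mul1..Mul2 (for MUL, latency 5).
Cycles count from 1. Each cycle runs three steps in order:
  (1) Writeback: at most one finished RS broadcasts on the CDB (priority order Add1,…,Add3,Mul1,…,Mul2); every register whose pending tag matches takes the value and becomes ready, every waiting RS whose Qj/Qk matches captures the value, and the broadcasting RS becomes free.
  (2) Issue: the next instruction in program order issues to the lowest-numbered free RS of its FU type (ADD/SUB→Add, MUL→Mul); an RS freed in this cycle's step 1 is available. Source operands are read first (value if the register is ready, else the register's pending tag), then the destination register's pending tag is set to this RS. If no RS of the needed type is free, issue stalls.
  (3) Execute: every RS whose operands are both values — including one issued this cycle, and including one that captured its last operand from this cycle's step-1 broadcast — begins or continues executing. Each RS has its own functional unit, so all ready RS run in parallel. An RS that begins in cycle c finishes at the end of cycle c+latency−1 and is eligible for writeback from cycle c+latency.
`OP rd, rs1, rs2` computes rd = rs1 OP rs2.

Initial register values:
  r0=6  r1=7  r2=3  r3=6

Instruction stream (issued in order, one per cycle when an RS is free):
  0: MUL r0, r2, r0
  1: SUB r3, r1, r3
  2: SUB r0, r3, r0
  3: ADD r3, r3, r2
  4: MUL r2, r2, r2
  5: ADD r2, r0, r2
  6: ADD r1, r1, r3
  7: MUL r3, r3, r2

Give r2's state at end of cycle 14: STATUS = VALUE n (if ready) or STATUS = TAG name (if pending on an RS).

c1: issue MUL r0<-Mul1 | r0:Mul1,r1:7,r2:3,r3:6
c2: issue SUB r3<-Add1 | r0:Mul1,r1:7,r2:3,r3:Add1
c3: issue SUB r0<-Add2 | r0:Add2,r1:7,r2:3,r3:Add1
c4: issue ADD r3<-Add3 | r0:Add2,r1:7,r2:3,r3:Add3
c5: CDB Add1=1; issue MUL r2<-Mul2 | r0:Add2,r1:7,r2:Mul2,r3:Add3
c6: CDB Mul1=18; issue ADD r2<-Add1 | r0:Add2,r1:7,r2:Add1,r3:Add3
c7: stall | r0:Add2,r1:7,r2:Add1,r3:Add3
c8: CDB Add3=4; issue ADD r1<-Add3 | r0:Add2,r1:Add3,r2:Add1,r3:4
c9: CDB Add2=-17; issue MUL r3<-Mul1 | r0:-17,r1:Add3,r2:Add1,r3:Mul1
c10: CDB Mul2=9 | r0:-17,r1:Add3,r2:Add1,r3:Mul1
c11: CDB Add3=11 | r0:-17,r1:11,r2:Add1,r3:Mul1
c12: - | r0:-17,r1:11,r2:Add1,r3:Mul1
c13: CDB Add1=-8 | r0:-17,r1:11,r2:-8,r3:Mul1
c14: - | r0:-17,r1:11,r2:-8,r3:Mul1

STATUS = VALUE -8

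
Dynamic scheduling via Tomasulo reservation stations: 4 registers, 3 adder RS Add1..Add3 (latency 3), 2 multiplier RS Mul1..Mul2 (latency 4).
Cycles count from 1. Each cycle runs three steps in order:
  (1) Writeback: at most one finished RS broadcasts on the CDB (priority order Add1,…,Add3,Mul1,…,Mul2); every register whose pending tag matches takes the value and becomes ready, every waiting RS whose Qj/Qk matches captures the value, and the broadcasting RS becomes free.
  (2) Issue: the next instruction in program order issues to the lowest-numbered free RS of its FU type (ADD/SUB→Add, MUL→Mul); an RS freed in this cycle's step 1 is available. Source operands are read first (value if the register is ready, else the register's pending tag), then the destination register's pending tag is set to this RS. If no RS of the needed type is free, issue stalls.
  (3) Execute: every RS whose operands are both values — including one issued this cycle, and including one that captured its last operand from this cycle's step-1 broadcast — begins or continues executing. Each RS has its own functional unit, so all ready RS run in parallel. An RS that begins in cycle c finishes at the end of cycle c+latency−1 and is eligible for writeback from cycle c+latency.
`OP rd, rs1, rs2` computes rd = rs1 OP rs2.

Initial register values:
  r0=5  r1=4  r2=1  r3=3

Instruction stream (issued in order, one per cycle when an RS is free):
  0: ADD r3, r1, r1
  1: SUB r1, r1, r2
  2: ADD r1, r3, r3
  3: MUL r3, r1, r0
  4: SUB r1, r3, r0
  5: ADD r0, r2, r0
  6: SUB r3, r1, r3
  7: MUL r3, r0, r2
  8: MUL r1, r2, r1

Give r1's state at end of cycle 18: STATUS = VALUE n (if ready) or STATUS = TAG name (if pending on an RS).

c1: issue ADD r3<-Add1 | r0:5,r1:4,r2:1,r3:Add1
c2: issue SUB r1<-Add2 | r0:5,r1:Add2,r2:1,r3:Add1
c3: issue ADD r1<-Add3 | r0:5,r1:Add3,r2:1,r3:Add1
c4: CDB Add1=8; issue MUL r3<-Mul1 | r0:5,r1:Add3,r2:1,r3:Mul1
c5: CDB Add2=3; issue SUB r1<-Add1 | r0:5,r1:Add1,r2:1,r3:Mul1
c6: issue ADD r0<-Add2 | r0:Add2,r1:Add1,r2:1,r3:Mul1
c7: CDB Add3=16; issue SUB r3<-Add3 | r0:Add2,r1:Add1,r2:1,r3:Add3
c8: issue MUL r3<-Mul2 | r0:Add2,r1:Add1,r2:1,r3:Mul2
c9: CDB Add2=6; stall | r0:6,r1:Add1,r2:1,r3:Mul2
c10: stall | r0:6,r1:Add1,r2:1,r3:Mul2
c11: CDB Mul1=80; issue MUL r1<-Mul1 | r0:6,r1:Mul1,r2:1,r3:Mul2
c12: - | r0:6,r1:Mul1,r2:1,r3:Mul2
c13: CDB Mul2=6 | r0:6,r1:Mul1,r2:1,r3:6
c14: CDB Add1=75 | r0:6,r1:Mul1,r2:1,r3:6
c15: - | r0:6,r1:Mul1,r2:1,r3:6
c16: - | r0:6,r1:Mul1,r2:1,r3:6
c17: CDB Add3=-5 | r0:6,r1:Mul1,r2:1,r3:6
c18: CDB Mul1=75 | r0:6,r1:75,r2:1,r3:6

STATUS = VALUE 75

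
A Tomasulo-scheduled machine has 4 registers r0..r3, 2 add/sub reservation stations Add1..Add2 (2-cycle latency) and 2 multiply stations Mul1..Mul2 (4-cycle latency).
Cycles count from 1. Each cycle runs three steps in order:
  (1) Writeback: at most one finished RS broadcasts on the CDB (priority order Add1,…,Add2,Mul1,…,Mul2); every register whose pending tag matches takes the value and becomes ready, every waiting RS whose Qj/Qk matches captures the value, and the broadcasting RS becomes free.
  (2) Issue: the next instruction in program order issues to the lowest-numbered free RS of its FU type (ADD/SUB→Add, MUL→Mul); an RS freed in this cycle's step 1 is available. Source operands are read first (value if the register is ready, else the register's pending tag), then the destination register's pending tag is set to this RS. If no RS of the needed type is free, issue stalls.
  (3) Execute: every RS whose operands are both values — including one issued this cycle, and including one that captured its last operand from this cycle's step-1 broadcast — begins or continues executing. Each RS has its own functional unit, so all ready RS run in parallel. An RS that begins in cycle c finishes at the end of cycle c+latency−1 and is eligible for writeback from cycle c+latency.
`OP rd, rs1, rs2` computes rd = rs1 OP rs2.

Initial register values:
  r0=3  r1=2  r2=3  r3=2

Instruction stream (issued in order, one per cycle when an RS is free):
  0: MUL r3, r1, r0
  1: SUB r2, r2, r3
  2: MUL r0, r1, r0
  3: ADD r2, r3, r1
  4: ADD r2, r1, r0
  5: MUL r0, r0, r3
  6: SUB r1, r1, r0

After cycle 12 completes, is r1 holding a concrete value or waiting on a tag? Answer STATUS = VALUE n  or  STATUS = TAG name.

STATUS = TAG Add2

cycle 1: issue MUL r3<-Mul1 // r0:3,r1:2,r2:3,r3:Mul1
cycle 2: issue SUB r2<-Add1 // r0:3,r1:2,r2:Add1,r3:Mul1
cycle 3: issue MUL r0<-Mul2 // r0:Mul2,r1:2,r2:Add1,r3:Mul1
cycle 4: issue ADD r2<-Add2 // r0:Mul2,r1:2,r2:Add2,r3:Mul1
cycle 5: CDB Mul1=6; stall // r0:Mul2,r1:2,r2:Add2,r3:6
cycle 6: stall // r0:Mul2,r1:2,r2:Add2,r3:6
cycle 7: CDB Add1=-3; issue ADD r2<-Add1 // r0:Mul2,r1:2,r2:Add1,r3:6
cycle 8: CDB Add2=8; issue MUL r0<-Mul1 // r0:Mul1,r1:2,r2:Add1,r3:6
cycle 9: CDB Mul2=6; issue SUB r1<-Add2 // r0:Mul1,r1:Add2,r2:Add1,r3:6
cycle 10: - // r0:Mul1,r1:Add2,r2:Add1,r3:6
cycle 11: CDB Add1=8 // r0:Mul1,r1:Add2,r2:8,r3:6
cycle 12: - // r0:Mul1,r1:Add2,r2:8,r3:6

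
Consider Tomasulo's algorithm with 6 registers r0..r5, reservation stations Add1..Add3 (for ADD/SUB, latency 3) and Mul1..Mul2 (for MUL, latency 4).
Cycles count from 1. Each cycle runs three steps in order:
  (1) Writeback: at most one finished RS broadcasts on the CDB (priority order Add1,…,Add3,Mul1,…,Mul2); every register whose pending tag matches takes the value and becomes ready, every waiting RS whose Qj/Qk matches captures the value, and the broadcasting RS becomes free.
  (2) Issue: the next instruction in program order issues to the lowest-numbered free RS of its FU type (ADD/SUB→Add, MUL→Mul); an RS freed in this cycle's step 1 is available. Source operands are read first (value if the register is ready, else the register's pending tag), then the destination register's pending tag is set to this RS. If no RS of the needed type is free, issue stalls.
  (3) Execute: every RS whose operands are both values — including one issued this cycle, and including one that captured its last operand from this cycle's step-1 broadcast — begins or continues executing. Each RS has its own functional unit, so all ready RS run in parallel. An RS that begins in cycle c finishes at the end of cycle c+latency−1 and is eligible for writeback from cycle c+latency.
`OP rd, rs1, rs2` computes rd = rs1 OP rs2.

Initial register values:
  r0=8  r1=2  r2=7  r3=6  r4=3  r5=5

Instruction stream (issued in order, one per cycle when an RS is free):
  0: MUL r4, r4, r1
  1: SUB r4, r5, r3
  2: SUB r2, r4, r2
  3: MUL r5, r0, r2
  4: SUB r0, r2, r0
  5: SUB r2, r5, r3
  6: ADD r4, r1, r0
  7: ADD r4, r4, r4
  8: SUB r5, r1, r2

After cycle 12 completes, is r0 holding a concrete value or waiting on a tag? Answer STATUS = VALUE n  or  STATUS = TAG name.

STATUS = VALUE -16

c1: issue MUL r4<-Mul1 | r0:8,r1:2,r2:7,r3:6,r4:Mul1,r5:5
c2: issue SUB r4<-Add1 | r0:8,r1:2,r2:7,r3:6,r4:Add1,r5:5
c3: issue SUB r2<-Add2 | r0:8,r1:2,r2:Add2,r3:6,r4:Add1,r5:5
c4: issue MUL r5<-Mul2 | r0:8,r1:2,r2:Add2,r3:6,r4:Add1,r5:Mul2
c5: CDB Add1=-1; issue SUB r0<-Add1 | r0:Add1,r1:2,r2:Add2,r3:6,r4:-1,r5:Mul2
c6: CDB Mul1=6; issue SUB r2<-Add3 | r0:Add1,r1:2,r2:Add3,r3:6,r4:-1,r5:Mul2
c7: stall | r0:Add1,r1:2,r2:Add3,r3:6,r4:-1,r5:Mul2
c8: CDB Add2=-8; issue ADD r4<-Add2 | r0:Add1,r1:2,r2:Add3,r3:6,r4:Add2,r5:Mul2
c9: stall | r0:Add1,r1:2,r2:Add3,r3:6,r4:Add2,r5:Mul2
c10: stall | r0:Add1,r1:2,r2:Add3,r3:6,r4:Add2,r5:Mul2
c11: CDB Add1=-16; issue ADD r4<-Add1 | r0:-16,r1:2,r2:Add3,r3:6,r4:Add1,r5:Mul2
c12: CDB Mul2=-64; stall | r0:-16,r1:2,r2:Add3,r3:6,r4:Add1,r5:-64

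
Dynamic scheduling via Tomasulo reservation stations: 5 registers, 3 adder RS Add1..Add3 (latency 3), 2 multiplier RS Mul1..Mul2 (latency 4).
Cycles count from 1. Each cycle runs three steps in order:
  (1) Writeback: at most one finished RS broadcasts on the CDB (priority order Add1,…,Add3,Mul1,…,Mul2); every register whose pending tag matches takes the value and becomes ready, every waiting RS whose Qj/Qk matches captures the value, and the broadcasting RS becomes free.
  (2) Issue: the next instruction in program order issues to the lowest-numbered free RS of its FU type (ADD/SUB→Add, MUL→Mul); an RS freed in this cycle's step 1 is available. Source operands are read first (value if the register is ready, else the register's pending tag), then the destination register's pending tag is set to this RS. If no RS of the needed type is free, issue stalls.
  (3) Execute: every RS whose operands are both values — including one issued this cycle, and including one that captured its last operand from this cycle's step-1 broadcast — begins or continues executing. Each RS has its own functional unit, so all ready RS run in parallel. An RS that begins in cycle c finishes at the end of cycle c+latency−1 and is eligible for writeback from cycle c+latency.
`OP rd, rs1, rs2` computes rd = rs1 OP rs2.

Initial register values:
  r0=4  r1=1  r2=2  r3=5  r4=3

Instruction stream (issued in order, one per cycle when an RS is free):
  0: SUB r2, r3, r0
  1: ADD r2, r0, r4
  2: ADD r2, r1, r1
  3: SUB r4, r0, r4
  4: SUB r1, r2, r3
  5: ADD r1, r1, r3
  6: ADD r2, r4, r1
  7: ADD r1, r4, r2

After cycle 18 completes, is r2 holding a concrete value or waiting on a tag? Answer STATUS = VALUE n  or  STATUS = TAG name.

STATUS = VALUE 3

cycle 1: issue SUB r2<-Add1 // r0:4,r1:1,r2:Add1,r3:5,r4:3
cycle 2: issue ADD r2<-Add2 // r0:4,r1:1,r2:Add2,r3:5,r4:3
cycle 3: issue ADD r2<-Add3 // r0:4,r1:1,r2:Add3,r3:5,r4:3
cycle 4: CDB Add1=1; issue SUB r4<-Add1 // r0:4,r1:1,r2:Add3,r3:5,r4:Add1
cycle 5: CDB Add2=7; issue SUB r1<-Add2 // r0:4,r1:Add2,r2:Add3,r3:5,r4:Add1
cycle 6: CDB Add3=2; issue ADD r1<-Add3 // r0:4,r1:Add3,r2:2,r3:5,r4:Add1
cycle 7: CDB Add1=1; issue ADD r2<-Add1 // r0:4,r1:Add3,r2:Add1,r3:5,r4:1
cycle 8: stall // r0:4,r1:Add3,r2:Add1,r3:5,r4:1
cycle 9: CDB Add2=-3; issue ADD r1<-Add2 // r0:4,r1:Add2,r2:Add1,r3:5,r4:1
cycle 10: - // r0:4,r1:Add2,r2:Add1,r3:5,r4:1
cycle 11: - // r0:4,r1:Add2,r2:Add1,r3:5,r4:1
cycle 12: CDB Add3=2 // r0:4,r1:Add2,r2:Add1,r3:5,r4:1
cycle 13: - // r0:4,r1:Add2,r2:Add1,r3:5,r4:1
cycle 14: - // r0:4,r1:Add2,r2:Add1,r3:5,r4:1
cycle 15: CDB Add1=3 // r0:4,r1:Add2,r2:3,r3:5,r4:1
cycle 16: - // r0:4,r1:Add2,r2:3,r3:5,r4:1
cycle 17: - // r0:4,r1:Add2,r2:3,r3:5,r4:1
cycle 18: CDB Add2=4 // r0:4,r1:4,r2:3,r3:5,r4:1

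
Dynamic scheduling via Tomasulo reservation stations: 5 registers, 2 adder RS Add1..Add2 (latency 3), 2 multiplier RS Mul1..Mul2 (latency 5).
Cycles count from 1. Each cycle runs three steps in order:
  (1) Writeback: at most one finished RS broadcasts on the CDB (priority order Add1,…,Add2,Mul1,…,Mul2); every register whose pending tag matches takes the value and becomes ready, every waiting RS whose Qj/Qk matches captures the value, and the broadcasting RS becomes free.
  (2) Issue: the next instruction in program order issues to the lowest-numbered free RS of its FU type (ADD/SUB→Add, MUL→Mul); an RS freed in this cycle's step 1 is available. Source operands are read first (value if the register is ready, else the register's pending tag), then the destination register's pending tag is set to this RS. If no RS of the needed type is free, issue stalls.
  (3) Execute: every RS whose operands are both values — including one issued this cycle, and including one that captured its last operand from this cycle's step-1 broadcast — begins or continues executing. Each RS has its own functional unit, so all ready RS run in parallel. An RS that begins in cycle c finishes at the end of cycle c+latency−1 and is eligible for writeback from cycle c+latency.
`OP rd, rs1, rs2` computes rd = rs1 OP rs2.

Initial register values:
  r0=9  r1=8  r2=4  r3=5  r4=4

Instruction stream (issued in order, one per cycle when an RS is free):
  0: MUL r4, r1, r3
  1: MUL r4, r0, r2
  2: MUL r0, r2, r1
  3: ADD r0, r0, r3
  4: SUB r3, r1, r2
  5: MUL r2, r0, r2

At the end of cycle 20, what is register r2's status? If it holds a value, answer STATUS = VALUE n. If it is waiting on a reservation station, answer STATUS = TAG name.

STATUS = VALUE 148

  c1: issue MUL r4<-Mul1  regs: r0:9,r1:8,r2:4,r3:5,r4:Mul1
  c2: issue MUL r4<-Mul2  regs: r0:9,r1:8,r2:4,r3:5,r4:Mul2
  c3: stall  regs: r0:9,r1:8,r2:4,r3:5,r4:Mul2
  c4: stall  regs: r0:9,r1:8,r2:4,r3:5,r4:Mul2
  c5: stall  regs: r0:9,r1:8,r2:4,r3:5,r4:Mul2
  c6: CDB Mul1=40; issue MUL r0<-Mul1  regs: r0:Mul1,r1:8,r2:4,r3:5,r4:Mul2
  c7: CDB Mul2=36; issue ADD r0<-Add1  regs: r0:Add1,r1:8,r2:4,r3:5,r4:36
  c8: issue SUB r3<-Add2  regs: r0:Add1,r1:8,r2:4,r3:Add2,r4:36
  c9: issue MUL r2<-Mul2  regs: r0:Add1,r1:8,r2:Mul2,r3:Add2,r4:36
  c10: -  regs: r0:Add1,r1:8,r2:Mul2,r3:Add2,r4:36
  c11: CDB Add2=4  regs: r0:Add1,r1:8,r2:Mul2,r3:4,r4:36
  c12: CDB Mul1=32  regs: r0:Add1,r1:8,r2:Mul2,r3:4,r4:36
  c13: -  regs: r0:Add1,r1:8,r2:Mul2,r3:4,r4:36
  c14: -  regs: r0:Add1,r1:8,r2:Mul2,r3:4,r4:36
  c15: CDB Add1=37  regs: r0:37,r1:8,r2:Mul2,r3:4,r4:36
  c16: -  regs: r0:37,r1:8,r2:Mul2,r3:4,r4:36
  c17: -  regs: r0:37,r1:8,r2:Mul2,r3:4,r4:36
  c18: -  regs: r0:37,r1:8,r2:Mul2,r3:4,r4:36
  c19: -  regs: r0:37,r1:8,r2:Mul2,r3:4,r4:36
  c20: CDB Mul2=148  regs: r0:37,r1:8,r2:148,r3:4,r4:36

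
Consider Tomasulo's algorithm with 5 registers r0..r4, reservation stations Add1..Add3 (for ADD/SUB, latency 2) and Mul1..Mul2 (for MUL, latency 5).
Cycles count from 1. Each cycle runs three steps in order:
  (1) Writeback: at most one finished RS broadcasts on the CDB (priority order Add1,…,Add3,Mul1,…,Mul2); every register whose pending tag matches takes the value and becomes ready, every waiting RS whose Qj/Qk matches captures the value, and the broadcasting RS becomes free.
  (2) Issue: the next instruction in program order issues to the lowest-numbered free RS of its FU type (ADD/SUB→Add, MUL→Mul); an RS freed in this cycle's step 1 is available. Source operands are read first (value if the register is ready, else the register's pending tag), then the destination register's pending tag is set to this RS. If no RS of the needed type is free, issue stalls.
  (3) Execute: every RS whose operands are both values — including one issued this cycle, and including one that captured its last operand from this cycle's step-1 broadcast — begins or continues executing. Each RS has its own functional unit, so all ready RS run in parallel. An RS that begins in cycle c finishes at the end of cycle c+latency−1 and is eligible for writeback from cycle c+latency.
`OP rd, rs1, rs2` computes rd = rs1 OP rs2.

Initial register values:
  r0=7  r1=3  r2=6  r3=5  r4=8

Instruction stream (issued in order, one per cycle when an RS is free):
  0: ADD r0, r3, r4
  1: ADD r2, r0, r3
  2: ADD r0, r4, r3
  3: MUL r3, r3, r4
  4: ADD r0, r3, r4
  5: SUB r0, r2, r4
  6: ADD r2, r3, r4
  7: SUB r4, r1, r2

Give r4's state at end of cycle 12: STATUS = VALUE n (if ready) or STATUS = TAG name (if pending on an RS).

c1: issue ADD r0<-Add1 | r0:Add1,r1:3,r2:6,r3:5,r4:8
c2: issue ADD r2<-Add2 | r0:Add1,r1:3,r2:Add2,r3:5,r4:8
c3: CDB Add1=13; issue ADD r0<-Add1 | r0:Add1,r1:3,r2:Add2,r3:5,r4:8
c4: issue MUL r3<-Mul1 | r0:Add1,r1:3,r2:Add2,r3:Mul1,r4:8
c5: CDB Add1=13; issue ADD r0<-Add1 | r0:Add1,r1:3,r2:Add2,r3:Mul1,r4:8
c6: CDB Add2=18; issue SUB r0<-Add2 | r0:Add2,r1:3,r2:18,r3:Mul1,r4:8
c7: issue ADD r2<-Add3 | r0:Add2,r1:3,r2:Add3,r3:Mul1,r4:8
c8: CDB Add2=10; issue SUB r4<-Add2 | r0:10,r1:3,r2:Add3,r3:Mul1,r4:Add2
c9: CDB Mul1=40 | r0:10,r1:3,r2:Add3,r3:40,r4:Add2
c10: - | r0:10,r1:3,r2:Add3,r3:40,r4:Add2
c11: CDB Add1=48 | r0:10,r1:3,r2:Add3,r3:40,r4:Add2
c12: CDB Add3=48 | r0:10,r1:3,r2:48,r3:40,r4:Add2

STATUS = TAG Add2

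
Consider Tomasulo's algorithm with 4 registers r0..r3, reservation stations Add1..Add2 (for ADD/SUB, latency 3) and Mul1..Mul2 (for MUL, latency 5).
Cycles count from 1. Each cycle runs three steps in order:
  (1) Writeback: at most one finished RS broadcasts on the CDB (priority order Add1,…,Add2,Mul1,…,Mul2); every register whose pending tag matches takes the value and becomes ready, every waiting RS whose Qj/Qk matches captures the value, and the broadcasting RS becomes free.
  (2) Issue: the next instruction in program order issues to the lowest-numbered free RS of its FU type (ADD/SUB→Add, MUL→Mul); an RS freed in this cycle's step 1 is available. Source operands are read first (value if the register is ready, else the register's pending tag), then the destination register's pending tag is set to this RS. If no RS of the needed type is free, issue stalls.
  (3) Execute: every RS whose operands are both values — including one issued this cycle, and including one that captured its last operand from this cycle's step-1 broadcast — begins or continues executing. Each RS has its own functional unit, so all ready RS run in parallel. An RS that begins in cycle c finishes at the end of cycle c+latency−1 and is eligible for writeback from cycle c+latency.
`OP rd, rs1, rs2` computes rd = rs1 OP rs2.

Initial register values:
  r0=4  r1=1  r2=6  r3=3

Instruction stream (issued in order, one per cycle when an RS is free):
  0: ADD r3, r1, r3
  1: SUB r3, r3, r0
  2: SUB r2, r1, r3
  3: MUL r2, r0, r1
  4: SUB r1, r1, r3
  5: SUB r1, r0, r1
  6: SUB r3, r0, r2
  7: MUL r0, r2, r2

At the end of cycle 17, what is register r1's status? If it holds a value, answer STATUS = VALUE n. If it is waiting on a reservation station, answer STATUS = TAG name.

STATUS = VALUE 3

c1: issue ADD r3<-Add1 | r0:4,r1:1,r2:6,r3:Add1
c2: issue SUB r3<-Add2 | r0:4,r1:1,r2:6,r3:Add2
c3: stall | r0:4,r1:1,r2:6,r3:Add2
c4: CDB Add1=4; issue SUB r2<-Add1 | r0:4,r1:1,r2:Add1,r3:Add2
c5: issue MUL r2<-Mul1 | r0:4,r1:1,r2:Mul1,r3:Add2
c6: stall | r0:4,r1:1,r2:Mul1,r3:Add2
c7: CDB Add2=0; issue SUB r1<-Add2 | r0:4,r1:Add2,r2:Mul1,r3:0
c8: stall | r0:4,r1:Add2,r2:Mul1,r3:0
c9: stall | r0:4,r1:Add2,r2:Mul1,r3:0
c10: CDB Add1=1; issue SUB r1<-Add1 | r0:4,r1:Add1,r2:Mul1,r3:0
c11: CDB Add2=1; issue SUB r3<-Add2 | r0:4,r1:Add1,r2:Mul1,r3:Add2
c12: CDB Mul1=4; issue MUL r0<-Mul1 | r0:Mul1,r1:Add1,r2:4,r3:Add2
c13: - | r0:Mul1,r1:Add1,r2:4,r3:Add2
c14: CDB Add1=3 | r0:Mul1,r1:3,r2:4,r3:Add2
c15: CDB Add2=0 | r0:Mul1,r1:3,r2:4,r3:0
c16: - | r0:Mul1,r1:3,r2:4,r3:0
c17: CDB Mul1=16 | r0:16,r1:3,r2:4,r3:0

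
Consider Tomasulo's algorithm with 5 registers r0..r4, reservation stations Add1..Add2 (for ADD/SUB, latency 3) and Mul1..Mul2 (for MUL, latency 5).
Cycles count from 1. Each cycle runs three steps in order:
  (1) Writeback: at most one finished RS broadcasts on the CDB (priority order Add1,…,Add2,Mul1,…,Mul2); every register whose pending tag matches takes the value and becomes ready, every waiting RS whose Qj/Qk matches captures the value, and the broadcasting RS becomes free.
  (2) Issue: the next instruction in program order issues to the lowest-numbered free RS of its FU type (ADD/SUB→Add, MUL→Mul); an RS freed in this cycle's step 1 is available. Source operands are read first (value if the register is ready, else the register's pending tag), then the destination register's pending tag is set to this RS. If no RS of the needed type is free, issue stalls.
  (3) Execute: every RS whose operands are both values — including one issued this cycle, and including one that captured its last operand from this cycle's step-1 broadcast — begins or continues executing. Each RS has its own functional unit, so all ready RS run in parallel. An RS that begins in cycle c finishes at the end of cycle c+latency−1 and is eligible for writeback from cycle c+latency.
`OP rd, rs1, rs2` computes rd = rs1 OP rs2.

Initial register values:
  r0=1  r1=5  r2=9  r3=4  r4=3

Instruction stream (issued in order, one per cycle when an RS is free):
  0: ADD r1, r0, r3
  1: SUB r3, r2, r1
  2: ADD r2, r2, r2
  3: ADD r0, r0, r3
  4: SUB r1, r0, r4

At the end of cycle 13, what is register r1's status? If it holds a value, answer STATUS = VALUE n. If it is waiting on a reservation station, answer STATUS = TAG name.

c1: issue ADD r1<-Add1 | r0:1,r1:Add1,r2:9,r3:4,r4:3
c2: issue SUB r3<-Add2 | r0:1,r1:Add1,r2:9,r3:Add2,r4:3
c3: stall | r0:1,r1:Add1,r2:9,r3:Add2,r4:3
c4: CDB Add1=5; issue ADD r2<-Add1 | r0:1,r1:5,r2:Add1,r3:Add2,r4:3
c5: stall | r0:1,r1:5,r2:Add1,r3:Add2,r4:3
c6: stall | r0:1,r1:5,r2:Add1,r3:Add2,r4:3
c7: CDB Add1=18; issue ADD r0<-Add1 | r0:Add1,r1:5,r2:18,r3:Add2,r4:3
c8: CDB Add2=4; issue SUB r1<-Add2 | r0:Add1,r1:Add2,r2:18,r3:4,r4:3
c9: - | r0:Add1,r1:Add2,r2:18,r3:4,r4:3
c10: - | r0:Add1,r1:Add2,r2:18,r3:4,r4:3
c11: CDB Add1=5 | r0:5,r1:Add2,r2:18,r3:4,r4:3
c12: - | r0:5,r1:Add2,r2:18,r3:4,r4:3
c13: - | r0:5,r1:Add2,r2:18,r3:4,r4:3

STATUS = TAG Add2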